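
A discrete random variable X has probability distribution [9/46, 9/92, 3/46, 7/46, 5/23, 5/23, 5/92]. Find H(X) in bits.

H(X) = -Σ p(x) log₂ p(x)
  -9/46 × log₂(9/46) = 0.4605
  -9/92 × log₂(9/92) = 0.3281
  -3/46 × log₂(3/46) = 0.2569
  -7/46 × log₂(7/46) = 0.4133
  -5/23 × log₂(5/23) = 0.4786
  -5/23 × log₂(5/23) = 0.4786
  -5/92 × log₂(5/92) = 0.2283
H(X) = 2.6444 bits


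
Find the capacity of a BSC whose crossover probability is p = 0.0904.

For BSC with error probability p:
C = 1 - H(p) where H(p) is binary entropy
H(0.0904) = -0.0904 × log₂(0.0904) - 0.9096 × log₂(0.9096)
H(p) = 0.4378
C = 1 - 0.4378 = 0.5622 bits/use


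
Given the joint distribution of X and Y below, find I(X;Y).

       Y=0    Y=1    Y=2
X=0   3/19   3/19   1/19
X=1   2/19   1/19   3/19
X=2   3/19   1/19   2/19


H(X) = 1.5810, H(Y) = 1.5574, H(X,Y) = 3.0364
I(X;Y) = H(X) + H(Y) - H(X,Y) = 0.1021 bits


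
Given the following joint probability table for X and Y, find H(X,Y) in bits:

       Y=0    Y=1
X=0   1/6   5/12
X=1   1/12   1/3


H(X,Y) = -Σ p(x,y) log₂ p(x,y)
  p(0,0)=1/6: -0.1667 × log₂(0.1667) = 0.4308
  p(0,1)=5/12: -0.4167 × log₂(0.4167) = 0.5263
  p(1,0)=1/12: -0.0833 × log₂(0.0833) = 0.2987
  p(1,1)=1/3: -0.3333 × log₂(0.3333) = 0.5283
H(X,Y) = 1.7842 bits


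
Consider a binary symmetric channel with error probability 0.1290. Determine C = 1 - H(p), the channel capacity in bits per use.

For BSC with error probability p:
C = 1 - H(p) where H(p) is binary entropy
H(0.1290) = -0.1290 × log₂(0.1290) - 0.8710 × log₂(0.8710)
H(p) = 0.5547
C = 1 - 0.5547 = 0.4453 bits/use


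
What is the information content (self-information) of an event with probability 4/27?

Information content I(x) = -log₂(p(x))
I = -log₂(4/27) = -log₂(0.1481)
I = 2.7549 bits


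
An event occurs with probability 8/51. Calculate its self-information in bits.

Information content I(x) = -log₂(p(x))
I = -log₂(8/51) = -log₂(0.1569)
I = 2.6724 bits


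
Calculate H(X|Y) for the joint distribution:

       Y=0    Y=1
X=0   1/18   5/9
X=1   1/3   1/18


H(X|Y) = Σ_y p(y) H(X|Y=y)
  p(Y=0) = 7/18, H(X|Y=0) = 0.5917
  p(Y=1) = 11/18, H(X|Y=1) = 0.4395
H(X|Y) = 0.3889×0.5917 + 0.6111×0.4395 = 0.4987 bits


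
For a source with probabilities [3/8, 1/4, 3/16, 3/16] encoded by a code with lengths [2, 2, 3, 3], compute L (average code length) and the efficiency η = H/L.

Average length L = Σ p_i × l_i = 2.3750 bits
Entropy H = 1.9363 bits
Efficiency η = H/L × 100% = 81.53%


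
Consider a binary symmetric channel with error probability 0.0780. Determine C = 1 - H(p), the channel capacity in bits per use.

For BSC with error probability p:
C = 1 - H(p) where H(p) is binary entropy
H(0.0780) = -0.0780 × log₂(0.0780) - 0.9220 × log₂(0.9220)
H(p) = 0.3951
C = 1 - 0.3951 = 0.6049 bits/use


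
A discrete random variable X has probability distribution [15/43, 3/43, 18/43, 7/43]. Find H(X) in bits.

H(X) = -Σ p(x) log₂ p(x)
  -15/43 × log₂(15/43) = 0.5300
  -3/43 × log₂(3/43) = 0.2680
  -18/43 × log₂(18/43) = 0.5259
  -7/43 × log₂(7/43) = 0.4263
H(X) = 1.7503 bits


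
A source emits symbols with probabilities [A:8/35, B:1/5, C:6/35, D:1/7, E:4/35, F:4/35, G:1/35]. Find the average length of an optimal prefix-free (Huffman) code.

Huffman tree construction:
Combine smallest probabilities repeatedly
Resulting codes:
  A: 01 (length 2)
  B: 00 (length 2)
  C: 111 (length 3)
  D: 101 (length 3)
  E: 1101 (length 4)
  F: 100 (length 3)
  G: 1100 (length 4)
Average length = Σ p(s) × length(s) = 2.7143 bits


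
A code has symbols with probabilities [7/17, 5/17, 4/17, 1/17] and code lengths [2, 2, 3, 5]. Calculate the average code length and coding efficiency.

Average length L = Σ p_i × l_i = 2.4118 bits
Entropy H = 1.7780 bits
Efficiency η = H/L × 100% = 73.72%


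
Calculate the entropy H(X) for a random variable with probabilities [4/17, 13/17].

H(X) = -Σ p(x) log₂ p(x)
  -4/17 × log₂(4/17) = 0.4912
  -13/17 × log₂(13/17) = 0.2960
H(X) = 0.7871 bits


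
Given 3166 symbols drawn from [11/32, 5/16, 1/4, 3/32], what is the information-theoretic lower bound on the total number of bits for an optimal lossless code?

Entropy H = 1.8741 bits/symbol
Minimum bits = H × n = 1.8741 × 3166
= 5933.49 bits


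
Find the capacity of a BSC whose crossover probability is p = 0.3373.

For BSC with error probability p:
C = 1 - H(p) where H(p) is binary entropy
H(0.3373) = -0.3373 × log₂(0.3373) - 0.6627 × log₂(0.6627)
H(p) = 0.9222
C = 1 - 0.9222 = 0.0778 bits/use


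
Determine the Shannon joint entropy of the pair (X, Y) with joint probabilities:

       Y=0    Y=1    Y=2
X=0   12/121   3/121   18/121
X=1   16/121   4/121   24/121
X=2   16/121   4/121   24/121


H(X,Y) = -Σ p(x,y) log₂ p(x,y)
  p(0,0)=12/121: -0.0992 × log₂(0.0992) = 0.3306
  p(0,1)=3/121: -0.0248 × log₂(0.0248) = 0.1322
  p(0,2)=18/121: -0.1488 × log₂(0.1488) = 0.4089
  p(1,0)=16/121: -0.1322 × log₂(0.1322) = 0.3860
  p(1,1)=4/121: -0.0331 × log₂(0.0331) = 0.1626
  p(1,2)=24/121: -0.1983 × log₂(0.1983) = 0.4629
  p(2,0)=16/121: -0.1322 × log₂(0.1322) = 0.3860
  p(2,1)=4/121: -0.0331 × log₂(0.0331) = 0.1626
  p(2,2)=24/121: -0.1983 × log₂(0.1983) = 0.4629
H(X,Y) = 2.8948 bits


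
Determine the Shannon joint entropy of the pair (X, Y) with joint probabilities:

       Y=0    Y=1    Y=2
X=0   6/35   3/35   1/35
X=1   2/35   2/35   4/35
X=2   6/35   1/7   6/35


H(X,Y) = -Σ p(x,y) log₂ p(x,y)
  p(0,0)=6/35: -0.1714 × log₂(0.1714) = 0.4362
  p(0,1)=3/35: -0.0857 × log₂(0.0857) = 0.3038
  p(0,2)=1/35: -0.0286 × log₂(0.0286) = 0.1466
  p(1,0)=2/35: -0.0571 × log₂(0.0571) = 0.2360
  p(1,1)=2/35: -0.0571 × log₂(0.0571) = 0.2360
  p(1,2)=4/35: -0.1143 × log₂(0.1143) = 0.3576
  p(2,0)=6/35: -0.1714 × log₂(0.1714) = 0.4362
  p(2,1)=1/7: -0.1429 × log₂(0.1429) = 0.4011
  p(2,2)=6/35: -0.1714 × log₂(0.1714) = 0.4362
H(X,Y) = 2.9895 bits


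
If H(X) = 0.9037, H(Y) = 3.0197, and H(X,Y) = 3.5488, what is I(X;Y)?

I(X;Y) = H(X) + H(Y) - H(X,Y)
I(X;Y) = 0.9037 + 3.0197 - 3.5488 = 0.3746 bits


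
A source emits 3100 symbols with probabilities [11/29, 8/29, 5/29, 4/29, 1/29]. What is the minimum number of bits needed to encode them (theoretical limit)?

Entropy H = 2.0420 bits/symbol
Minimum bits = H × n = 2.0420 × 3100
= 6330.21 bits


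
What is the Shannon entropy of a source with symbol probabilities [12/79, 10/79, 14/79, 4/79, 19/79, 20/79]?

H(X) = -Σ p(x) log₂ p(x)
  -12/79 × log₂(12/79) = 0.4130
  -10/79 × log₂(10/79) = 0.3774
  -14/79 × log₂(14/79) = 0.4424
  -4/79 × log₂(4/79) = 0.2179
  -19/79 × log₂(19/79) = 0.4944
  -20/79 × log₂(20/79) = 0.5017
H(X) = 2.4469 bits


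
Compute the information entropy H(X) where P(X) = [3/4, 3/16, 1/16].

H(X) = -Σ p(x) log₂ p(x)
  -3/4 × log₂(3/4) = 0.3113
  -3/16 × log₂(3/16) = 0.4528
  -1/16 × log₂(1/16) = 0.2500
H(X) = 1.0141 bits


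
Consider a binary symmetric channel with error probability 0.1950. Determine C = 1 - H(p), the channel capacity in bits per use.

For BSC with error probability p:
C = 1 - H(p) where H(p) is binary entropy
H(0.1950) = -0.1950 × log₂(0.1950) - 0.8050 × log₂(0.8050)
H(p) = 0.7118
C = 1 - 0.7118 = 0.2882 bits/use


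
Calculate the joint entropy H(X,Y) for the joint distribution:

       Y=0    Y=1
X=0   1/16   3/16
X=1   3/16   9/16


H(X,Y) = -Σ p(x,y) log₂ p(x,y)
  p(0,0)=1/16: -0.0625 × log₂(0.0625) = 0.2500
  p(0,1)=3/16: -0.1875 × log₂(0.1875) = 0.4528
  p(1,0)=3/16: -0.1875 × log₂(0.1875) = 0.4528
  p(1,1)=9/16: -0.5625 × log₂(0.5625) = 0.4669
H(X,Y) = 1.6226 bits


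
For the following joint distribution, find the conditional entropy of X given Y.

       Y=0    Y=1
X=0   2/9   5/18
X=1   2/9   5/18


H(X|Y) = Σ_y p(y) H(X|Y=y)
  p(Y=0) = 4/9, H(X|Y=0) = 1.0000
  p(Y=1) = 5/9, H(X|Y=1) = 1.0000
H(X|Y) = 0.4444×1.0000 + 0.5556×1.0000 = 1.0000 bits


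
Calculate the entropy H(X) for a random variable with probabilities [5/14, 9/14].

H(X) = -Σ p(x) log₂ p(x)
  -5/14 × log₂(5/14) = 0.5305
  -9/14 × log₂(9/14) = 0.4098
H(X) = 0.9403 bits


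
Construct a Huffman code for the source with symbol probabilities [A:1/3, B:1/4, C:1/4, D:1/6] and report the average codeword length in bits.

Huffman tree construction:
Combine smallest probabilities repeatedly
Resulting codes:
  A: 11 (length 2)
  B: 01 (length 2)
  C: 10 (length 2)
  D: 00 (length 2)
Average length = Σ p(s) × length(s) = 2.0000 bits


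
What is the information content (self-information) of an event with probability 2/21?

Information content I(x) = -log₂(p(x))
I = -log₂(2/21) = -log₂(0.0952)
I = 3.3923 bits


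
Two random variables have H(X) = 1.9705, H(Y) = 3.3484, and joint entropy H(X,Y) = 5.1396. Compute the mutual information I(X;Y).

I(X;Y) = H(X) + H(Y) - H(X,Y)
I(X;Y) = 1.9705 + 3.3484 - 5.1396 = 0.1793 bits


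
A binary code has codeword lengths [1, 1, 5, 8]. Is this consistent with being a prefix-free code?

Kraft inequality: Σ 2^(-l_i) ≤ 1 for prefix-free code
Calculating: 2^(-1) + 2^(-1) + 2^(-5) + 2^(-8)
= 0.5 + 0.5 + 0.03125 + 0.00390625
= 1.0352
Since 1.0352 > 1, prefix-free code does not exist


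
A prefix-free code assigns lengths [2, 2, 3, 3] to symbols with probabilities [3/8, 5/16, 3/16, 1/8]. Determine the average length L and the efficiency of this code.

Average length L = Σ p_i × l_i = 2.3125 bits
Entropy H = 1.8829 bits
Efficiency η = H/L × 100% = 81.42%


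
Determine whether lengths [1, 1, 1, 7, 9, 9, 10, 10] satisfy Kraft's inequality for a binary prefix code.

Kraft inequality: Σ 2^(-l_i) ≤ 1 for prefix-free code
Calculating: 2^(-1) + 2^(-1) + 2^(-1) + 2^(-7) + 2^(-9) + 2^(-9) + 2^(-10) + 2^(-10)
= 0.5 + 0.5 + 0.5 + 0.0078125 + 0.001953125 + 0.001953125 + 0.0009765625 + 0.0009765625
= 1.5137
Since 1.5137 > 1, prefix-free code does not exist


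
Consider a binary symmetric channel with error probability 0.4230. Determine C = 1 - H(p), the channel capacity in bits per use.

For BSC with error probability p:
C = 1 - H(p) where H(p) is binary entropy
H(0.4230) = -0.4230 × log₂(0.4230) - 0.5770 × log₂(0.5770)
H(p) = 0.9828
C = 1 - 0.9828 = 0.0172 bits/use


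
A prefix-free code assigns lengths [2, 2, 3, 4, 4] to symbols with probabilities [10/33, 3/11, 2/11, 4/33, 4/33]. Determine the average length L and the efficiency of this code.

Average length L = Σ p_i × l_i = 2.6667 bits
Entropy H = 2.2184 bits
Efficiency η = H/L × 100% = 83.19%


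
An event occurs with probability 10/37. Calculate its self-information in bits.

Information content I(x) = -log₂(p(x))
I = -log₂(10/37) = -log₂(0.2703)
I = 1.8875 bits


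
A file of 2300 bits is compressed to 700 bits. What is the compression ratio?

Compression ratio = Original / Compressed
= 2300 / 700 = 3.29:1


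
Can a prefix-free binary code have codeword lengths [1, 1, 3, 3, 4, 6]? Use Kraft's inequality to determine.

Kraft inequality: Σ 2^(-l_i) ≤ 1 for prefix-free code
Calculating: 2^(-1) + 2^(-1) + 2^(-3) + 2^(-3) + 2^(-4) + 2^(-6)
= 0.5 + 0.5 + 0.125 + 0.125 + 0.0625 + 0.015625
= 1.3281
Since 1.3281 > 1, prefix-free code does not exist


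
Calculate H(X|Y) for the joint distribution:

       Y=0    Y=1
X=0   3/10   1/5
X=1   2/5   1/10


H(X|Y) = Σ_y p(y) H(X|Y=y)
  p(Y=0) = 7/10, H(X|Y=0) = 0.9852
  p(Y=1) = 3/10, H(X|Y=1) = 0.9183
H(X|Y) = 0.7000×0.9852 + 0.3000×0.9183 = 0.9651 bits


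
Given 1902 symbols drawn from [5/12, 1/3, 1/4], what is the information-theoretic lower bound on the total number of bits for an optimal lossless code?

Entropy H = 1.5546 bits/symbol
Minimum bits = H × n = 1.5546 × 1902
= 2956.82 bits


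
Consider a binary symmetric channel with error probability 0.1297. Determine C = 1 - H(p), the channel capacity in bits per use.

For BSC with error probability p:
C = 1 - H(p) where H(p) is binary entropy
H(0.1297) = -0.1297 × log₂(0.1297) - 0.8703 × log₂(0.8703)
H(p) = 0.5566
C = 1 - 0.5566 = 0.4434 bits/use


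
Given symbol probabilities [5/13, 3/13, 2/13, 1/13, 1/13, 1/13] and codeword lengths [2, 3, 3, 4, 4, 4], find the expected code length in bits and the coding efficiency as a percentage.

Average length L = Σ p_i × l_i = 2.8462 bits
Entropy H = 2.2878 bits
Efficiency η = H/L × 100% = 80.38%


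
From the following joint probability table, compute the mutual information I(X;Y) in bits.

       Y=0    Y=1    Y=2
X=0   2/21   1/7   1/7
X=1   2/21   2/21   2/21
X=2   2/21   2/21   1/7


H(X) = 1.5751, H(Y) = 1.5751, H(X,Y) = 3.1416
I(X;Y) = H(X) + H(Y) - H(X,Y) = 0.0086 bits


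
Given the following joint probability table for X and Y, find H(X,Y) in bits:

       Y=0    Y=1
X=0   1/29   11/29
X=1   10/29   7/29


H(X,Y) = -Σ p(x,y) log₂ p(x,y)
  p(0,0)=1/29: -0.0345 × log₂(0.0345) = 0.1675
  p(0,1)=11/29: -0.3793 × log₂(0.3793) = 0.5305
  p(1,0)=10/29: -0.3448 × log₂(0.3448) = 0.5297
  p(1,1)=7/29: -0.2414 × log₂(0.2414) = 0.4950
H(X,Y) = 1.7227 bits


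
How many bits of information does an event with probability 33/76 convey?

Information content I(x) = -log₂(p(x))
I = -log₂(33/76) = -log₂(0.4342)
I = 1.2035 bits


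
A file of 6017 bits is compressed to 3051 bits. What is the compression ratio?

Compression ratio = Original / Compressed
= 6017 / 3051 = 1.97:1


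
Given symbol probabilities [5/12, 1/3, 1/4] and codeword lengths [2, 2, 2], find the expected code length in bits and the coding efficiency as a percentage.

Average length L = Σ p_i × l_i = 2.0000 bits
Entropy H = 1.5546 bits
Efficiency η = H/L × 100% = 77.73%


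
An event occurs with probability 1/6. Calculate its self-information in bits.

Information content I(x) = -log₂(p(x))
I = -log₂(1/6) = -log₂(0.1667)
I = 2.5850 bits


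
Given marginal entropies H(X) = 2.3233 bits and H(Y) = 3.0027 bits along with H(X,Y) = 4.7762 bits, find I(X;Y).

I(X;Y) = H(X) + H(Y) - H(X,Y)
I(X;Y) = 2.3233 + 3.0027 - 4.7762 = 0.5498 bits


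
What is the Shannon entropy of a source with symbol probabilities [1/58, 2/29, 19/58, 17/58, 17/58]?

H(X) = -Σ p(x) log₂ p(x)
  -1/58 × log₂(1/58) = 0.1010
  -2/29 × log₂(2/29) = 0.2661
  -19/58 × log₂(19/58) = 0.5274
  -17/58 × log₂(17/58) = 0.5189
  -17/58 × log₂(17/58) = 0.5189
H(X) = 1.9324 bits


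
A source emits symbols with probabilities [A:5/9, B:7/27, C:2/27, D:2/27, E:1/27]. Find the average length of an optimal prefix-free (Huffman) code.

Huffman tree construction:
Combine smallest probabilities repeatedly
Resulting codes:
  A: 1 (length 1)
  B: 01 (length 2)
  C: 0011 (length 4)
  D: 000 (length 3)
  E: 0010 (length 4)
Average length = Σ p(s) × length(s) = 1.7407 bits


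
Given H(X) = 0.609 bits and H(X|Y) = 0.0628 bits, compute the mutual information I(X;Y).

I(X;Y) = H(X) - H(X|Y)
I(X;Y) = 0.609 - 0.0628 = 0.5462 bits


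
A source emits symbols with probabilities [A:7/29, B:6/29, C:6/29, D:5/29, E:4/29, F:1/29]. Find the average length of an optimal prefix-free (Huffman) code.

Huffman tree construction:
Combine smallest probabilities repeatedly
Resulting codes:
  A: 10 (length 2)
  B: 00 (length 2)
  C: 01 (length 2)
  D: 110 (length 3)
  E: 1111 (length 4)
  F: 1110 (length 4)
Average length = Σ p(s) × length(s) = 2.5172 bits


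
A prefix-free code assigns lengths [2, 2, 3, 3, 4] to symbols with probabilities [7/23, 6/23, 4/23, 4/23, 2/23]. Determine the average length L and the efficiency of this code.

Average length L = Σ p_i × l_i = 2.5217 bits
Entropy H = 2.2122 bits
Efficiency η = H/L × 100% = 87.73%


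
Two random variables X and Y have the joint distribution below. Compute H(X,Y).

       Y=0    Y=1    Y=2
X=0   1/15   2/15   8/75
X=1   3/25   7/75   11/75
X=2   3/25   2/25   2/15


H(X,Y) = -Σ p(x,y) log₂ p(x,y)
  p(0,0)=1/15: -0.0667 × log₂(0.0667) = 0.2605
  p(0,1)=2/15: -0.1333 × log₂(0.1333) = 0.3876
  p(0,2)=8/75: -0.1067 × log₂(0.1067) = 0.3444
  p(1,0)=3/25: -0.1200 × log₂(0.1200) = 0.3671
  p(1,1)=7/75: -0.0933 × log₂(0.0933) = 0.3193
  p(1,2)=11/75: -0.1467 × log₂(0.1467) = 0.4062
  p(2,0)=3/25: -0.1200 × log₂(0.1200) = 0.3671
  p(2,1)=2/25: -0.0800 × log₂(0.0800) = 0.2915
  p(2,2)=2/15: -0.1333 × log₂(0.1333) = 0.3876
H(X,Y) = 3.1312 bits


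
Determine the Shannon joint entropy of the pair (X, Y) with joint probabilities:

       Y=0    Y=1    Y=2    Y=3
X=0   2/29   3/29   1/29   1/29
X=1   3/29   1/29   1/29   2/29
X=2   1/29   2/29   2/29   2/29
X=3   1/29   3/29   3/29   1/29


H(X,Y) = -Σ p(x,y) log₂ p(x,y)
  p(0,0)=2/29: -0.0690 × log₂(0.0690) = 0.2661
  p(0,1)=3/29: -0.1034 × log₂(0.1034) = 0.3386
  p(0,2)=1/29: -0.0345 × log₂(0.0345) = 0.1675
  p(0,3)=1/29: -0.0345 × log₂(0.0345) = 0.1675
  p(1,0)=3/29: -0.1034 × log₂(0.1034) = 0.3386
  p(1,1)=1/29: -0.0345 × log₂(0.0345) = 0.1675
  p(1,2)=1/29: -0.0345 × log₂(0.0345) = 0.1675
  p(1,3)=2/29: -0.0690 × log₂(0.0690) = 0.2661
  p(2,0)=1/29: -0.0345 × log₂(0.0345) = 0.1675
  p(2,1)=2/29: -0.0690 × log₂(0.0690) = 0.2661
  p(2,2)=2/29: -0.0690 × log₂(0.0690) = 0.2661
  p(2,3)=2/29: -0.0690 × log₂(0.0690) = 0.2661
  p(3,0)=1/29: -0.0345 × log₂(0.0345) = 0.1675
  p(3,1)=3/29: -0.1034 × log₂(0.1034) = 0.3386
  p(3,2)=3/29: -0.1034 × log₂(0.1034) = 0.3386
  p(3,3)=1/29: -0.0345 × log₂(0.0345) = 0.1675
H(X,Y) = 3.8573 bits


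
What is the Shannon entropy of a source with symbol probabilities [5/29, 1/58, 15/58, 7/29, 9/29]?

H(X) = -Σ p(x) log₂ p(x)
  -5/29 × log₂(5/29) = 0.4373
  -1/58 × log₂(1/58) = 0.1010
  -15/58 × log₂(15/58) = 0.5046
  -7/29 × log₂(7/29) = 0.4950
  -9/29 × log₂(9/29) = 0.5239
H(X) = 2.0617 bits


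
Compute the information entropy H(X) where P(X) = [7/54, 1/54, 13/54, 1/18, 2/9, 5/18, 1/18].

H(X) = -Σ p(x) log₂ p(x)
  -7/54 × log₂(7/54) = 0.3821
  -1/54 × log₂(1/54) = 0.1066
  -13/54 × log₂(13/54) = 0.4946
  -1/18 × log₂(1/18) = 0.2317
  -2/9 × log₂(2/9) = 0.4822
  -5/18 × log₂(5/18) = 0.5133
  -1/18 × log₂(1/18) = 0.2317
H(X) = 2.4421 bits


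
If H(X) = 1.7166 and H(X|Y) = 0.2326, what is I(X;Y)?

I(X;Y) = H(X) - H(X|Y)
I(X;Y) = 1.7166 - 0.2326 = 1.484 bits


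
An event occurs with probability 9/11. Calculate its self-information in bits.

Information content I(x) = -log₂(p(x))
I = -log₂(9/11) = -log₂(0.8182)
I = 0.2895 bits


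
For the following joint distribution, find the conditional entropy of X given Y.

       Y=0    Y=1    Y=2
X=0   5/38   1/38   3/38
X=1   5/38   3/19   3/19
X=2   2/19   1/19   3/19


H(X|Y) = Σ_y p(y) H(X|Y=y)
  p(Y=0) = 7/19, H(X|Y=0) = 1.5774
  p(Y=1) = 9/38, H(X|Y=1) = 1.2244
  p(Y=2) = 15/38, H(X|Y=2) = 1.5219
H(X|Y) = 0.3684×1.5774 + 0.2368×1.2244 + 0.3947×1.5219 = 1.4719 bits


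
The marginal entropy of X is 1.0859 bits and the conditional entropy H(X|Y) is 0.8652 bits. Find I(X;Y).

I(X;Y) = H(X) - H(X|Y)
I(X;Y) = 1.0859 - 0.8652 = 0.2207 bits


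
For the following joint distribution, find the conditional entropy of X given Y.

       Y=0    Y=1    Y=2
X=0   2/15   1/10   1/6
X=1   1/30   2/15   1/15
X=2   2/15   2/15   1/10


H(X|Y) = Σ_y p(y) H(X|Y=y)
  p(Y=0) = 3/10, H(X|Y=0) = 1.3921
  p(Y=1) = 11/30, H(X|Y=1) = 1.5726
  p(Y=2) = 1/3, H(X|Y=2) = 1.4855
H(X|Y) = 0.3000×1.3921 + 0.3667×1.5726 + 0.3333×1.4855 = 1.4894 bits


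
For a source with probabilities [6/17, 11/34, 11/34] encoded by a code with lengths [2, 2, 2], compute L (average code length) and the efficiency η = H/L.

Average length L = Σ p_i × l_i = 2.0000 bits
Entropy H = 1.5837 bits
Efficiency η = H/L × 100% = 79.19%


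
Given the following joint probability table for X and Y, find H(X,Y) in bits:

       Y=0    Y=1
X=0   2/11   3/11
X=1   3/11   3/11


H(X,Y) = -Σ p(x,y) log₂ p(x,y)
  p(0,0)=2/11: -0.1818 × log₂(0.1818) = 0.4472
  p(0,1)=3/11: -0.2727 × log₂(0.2727) = 0.5112
  p(1,0)=3/11: -0.2727 × log₂(0.2727) = 0.5112
  p(1,1)=3/11: -0.2727 × log₂(0.2727) = 0.5112
H(X,Y) = 1.9808 bits


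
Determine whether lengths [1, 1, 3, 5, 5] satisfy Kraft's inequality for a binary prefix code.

Kraft inequality: Σ 2^(-l_i) ≤ 1 for prefix-free code
Calculating: 2^(-1) + 2^(-1) + 2^(-3) + 2^(-5) + 2^(-5)
= 0.5 + 0.5 + 0.125 + 0.03125 + 0.03125
= 1.1875
Since 1.1875 > 1, prefix-free code does not exist


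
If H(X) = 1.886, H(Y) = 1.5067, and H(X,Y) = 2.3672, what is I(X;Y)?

I(X;Y) = H(X) + H(Y) - H(X,Y)
I(X;Y) = 1.886 + 1.5067 - 2.3672 = 1.0255 bits


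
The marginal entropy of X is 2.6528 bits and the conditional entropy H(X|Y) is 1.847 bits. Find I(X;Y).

I(X;Y) = H(X) - H(X|Y)
I(X;Y) = 2.6528 - 1.847 = 0.8058 bits


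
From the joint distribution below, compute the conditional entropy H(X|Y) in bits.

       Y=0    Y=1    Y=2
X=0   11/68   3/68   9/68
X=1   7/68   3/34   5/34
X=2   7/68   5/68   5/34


H(X|Y) = Σ_y p(y) H(X|Y=y)
  p(Y=0) = 25/68, H(X|Y=0) = 1.5496
  p(Y=1) = 7/34, H(X|Y=1) = 1.5306
  p(Y=2) = 29/68, H(X|Y=2) = 1.5832
H(X|Y) = 0.3676×1.5496 + 0.2059×1.5306 + 0.4265×1.5832 = 1.5600 bits


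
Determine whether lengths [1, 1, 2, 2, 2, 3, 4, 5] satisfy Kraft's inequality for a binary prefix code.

Kraft inequality: Σ 2^(-l_i) ≤ 1 for prefix-free code
Calculating: 2^(-1) + 2^(-1) + 2^(-2) + 2^(-2) + 2^(-2) + 2^(-3) + 2^(-4) + 2^(-5)
= 0.5 + 0.5 + 0.25 + 0.25 + 0.25 + 0.125 + 0.0625 + 0.03125
= 1.9688
Since 1.9688 > 1, prefix-free code does not exist


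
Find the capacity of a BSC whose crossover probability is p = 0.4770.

For BSC with error probability p:
C = 1 - H(p) where H(p) is binary entropy
H(0.4770) = -0.4770 × log₂(0.4770) - 0.5230 × log₂(0.5230)
H(p) = 0.9985
C = 1 - 0.9985 = 0.0015 bits/use


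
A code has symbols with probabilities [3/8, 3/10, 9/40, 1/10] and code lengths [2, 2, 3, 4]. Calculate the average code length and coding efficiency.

Average length L = Σ p_i × l_i = 2.4250 bits
Entropy H = 1.8681 bits
Efficiency η = H/L × 100% = 77.04%


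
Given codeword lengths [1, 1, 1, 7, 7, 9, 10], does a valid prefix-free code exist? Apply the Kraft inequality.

Kraft inequality: Σ 2^(-l_i) ≤ 1 for prefix-free code
Calculating: 2^(-1) + 2^(-1) + 2^(-1) + 2^(-7) + 2^(-7) + 2^(-9) + 2^(-10)
= 0.5 + 0.5 + 0.5 + 0.0078125 + 0.0078125 + 0.001953125 + 0.0009765625
= 1.5186
Since 1.5186 > 1, prefix-free code does not exist


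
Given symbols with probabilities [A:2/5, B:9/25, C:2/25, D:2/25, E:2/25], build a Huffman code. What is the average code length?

Huffman tree construction:
Combine smallest probabilities repeatedly
Resulting codes:
  A: 0 (length 1)
  B: 11 (length 2)
  C: 1010 (length 4)
  D: 1011 (length 4)
  E: 100 (length 3)
Average length = Σ p(s) × length(s) = 2.0000 bits


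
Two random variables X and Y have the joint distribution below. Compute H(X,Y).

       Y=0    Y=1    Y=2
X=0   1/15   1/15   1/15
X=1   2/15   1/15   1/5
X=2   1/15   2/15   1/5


H(X,Y) = -Σ p(x,y) log₂ p(x,y)
  p(0,0)=1/15: -0.0667 × log₂(0.0667) = 0.2605
  p(0,1)=1/15: -0.0667 × log₂(0.0667) = 0.2605
  p(0,2)=1/15: -0.0667 × log₂(0.0667) = 0.2605
  p(1,0)=2/15: -0.1333 × log₂(0.1333) = 0.3876
  p(1,1)=1/15: -0.0667 × log₂(0.0667) = 0.2605
  p(1,2)=1/5: -0.2000 × log₂(0.2000) = 0.4644
  p(2,0)=1/15: -0.0667 × log₂(0.0667) = 0.2605
  p(2,1)=2/15: -0.1333 × log₂(0.1333) = 0.3876
  p(2,2)=1/5: -0.2000 × log₂(0.2000) = 0.4644
H(X,Y) = 3.0062 bits


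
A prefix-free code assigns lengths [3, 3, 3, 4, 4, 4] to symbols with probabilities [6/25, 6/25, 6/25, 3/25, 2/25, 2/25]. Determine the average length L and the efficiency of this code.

Average length L = Σ p_i × l_i = 3.2800 bits
Entropy H = 2.4325 bits
Efficiency η = H/L × 100% = 74.16%


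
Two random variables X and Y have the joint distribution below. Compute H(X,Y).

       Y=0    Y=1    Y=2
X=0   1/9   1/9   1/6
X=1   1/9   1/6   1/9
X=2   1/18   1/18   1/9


H(X,Y) = -Σ p(x,y) log₂ p(x,y)
  p(0,0)=1/9: -0.1111 × log₂(0.1111) = 0.3522
  p(0,1)=1/9: -0.1111 × log₂(0.1111) = 0.3522
  p(0,2)=1/6: -0.1667 × log₂(0.1667) = 0.4308
  p(1,0)=1/9: -0.1111 × log₂(0.1111) = 0.3522
  p(1,1)=1/6: -0.1667 × log₂(0.1667) = 0.4308
  p(1,2)=1/9: -0.1111 × log₂(0.1111) = 0.3522
  p(2,0)=1/18: -0.0556 × log₂(0.0556) = 0.2317
  p(2,1)=1/18: -0.0556 × log₂(0.0556) = 0.2317
  p(2,2)=1/9: -0.1111 × log₂(0.1111) = 0.3522
H(X,Y) = 3.0860 bits


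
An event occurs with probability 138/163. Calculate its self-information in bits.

Information content I(x) = -log₂(p(x))
I = -log₂(138/163) = -log₂(0.8466)
I = 0.2402 bits


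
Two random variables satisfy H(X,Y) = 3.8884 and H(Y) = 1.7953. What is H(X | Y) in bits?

Chain rule: H(X,Y) = H(X|Y) + H(Y)
H(X|Y) = H(X,Y) - H(Y) = 3.8884 - 1.7953 = 2.0931 bits


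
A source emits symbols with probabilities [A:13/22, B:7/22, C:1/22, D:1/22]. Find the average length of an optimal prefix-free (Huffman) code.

Huffman tree construction:
Combine smallest probabilities repeatedly
Resulting codes:
  A: 1 (length 1)
  B: 01 (length 2)
  C: 000 (length 3)
  D: 001 (length 3)
Average length = Σ p(s) × length(s) = 1.5000 bits


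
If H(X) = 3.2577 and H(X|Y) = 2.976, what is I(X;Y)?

I(X;Y) = H(X) - H(X|Y)
I(X;Y) = 3.2577 - 2.976 = 0.2817 bits


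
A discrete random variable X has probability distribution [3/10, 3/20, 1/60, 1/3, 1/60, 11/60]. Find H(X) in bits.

H(X) = -Σ p(x) log₂ p(x)
  -3/10 × log₂(3/10) = 0.5211
  -3/20 × log₂(3/20) = 0.4105
  -1/60 × log₂(1/60) = 0.0984
  -1/3 × log₂(1/3) = 0.5283
  -1/60 × log₂(1/60) = 0.0984
  -11/60 × log₂(11/60) = 0.4487
H(X) = 2.1056 bits


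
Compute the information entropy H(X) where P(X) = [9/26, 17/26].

H(X) = -Σ p(x) log₂ p(x)
  -9/26 × log₂(9/26) = 0.5298
  -17/26 × log₂(17/26) = 0.4008
H(X) = 0.9306 bits


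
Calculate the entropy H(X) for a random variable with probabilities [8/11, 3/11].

H(X) = -Σ p(x) log₂ p(x)
  -8/11 × log₂(8/11) = 0.3341
  -3/11 × log₂(3/11) = 0.5112
H(X) = 0.8454 bits


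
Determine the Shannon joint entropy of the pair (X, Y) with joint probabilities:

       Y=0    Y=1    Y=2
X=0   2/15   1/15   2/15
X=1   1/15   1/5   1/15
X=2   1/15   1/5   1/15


H(X,Y) = -Σ p(x,y) log₂ p(x,y)
  p(0,0)=2/15: -0.1333 × log₂(0.1333) = 0.3876
  p(0,1)=1/15: -0.0667 × log₂(0.0667) = 0.2605
  p(0,2)=2/15: -0.1333 × log₂(0.1333) = 0.3876
  p(1,0)=1/15: -0.0667 × log₂(0.0667) = 0.2605
  p(1,1)=1/5: -0.2000 × log₂(0.2000) = 0.4644
  p(1,2)=1/15: -0.0667 × log₂(0.0667) = 0.2605
  p(2,0)=1/15: -0.0667 × log₂(0.0667) = 0.2605
  p(2,1)=1/5: -0.2000 × log₂(0.2000) = 0.4644
  p(2,2)=1/15: -0.0667 × log₂(0.0667) = 0.2605
H(X,Y) = 3.0062 bits


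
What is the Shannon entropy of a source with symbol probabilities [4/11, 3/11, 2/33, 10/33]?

H(X) = -Σ p(x) log₂ p(x)
  -4/11 × log₂(4/11) = 0.5307
  -3/11 × log₂(3/11) = 0.5112
  -2/33 × log₂(2/33) = 0.2451
  -10/33 × log₂(10/33) = 0.5220
H(X) = 1.8090 bits


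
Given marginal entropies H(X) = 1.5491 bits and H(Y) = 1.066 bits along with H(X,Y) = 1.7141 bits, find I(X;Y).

I(X;Y) = H(X) + H(Y) - H(X,Y)
I(X;Y) = 1.5491 + 1.066 - 1.7141 = 0.901 bits


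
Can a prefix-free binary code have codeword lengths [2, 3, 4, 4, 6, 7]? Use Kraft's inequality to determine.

Kraft inequality: Σ 2^(-l_i) ≤ 1 for prefix-free code
Calculating: 2^(-2) + 2^(-3) + 2^(-4) + 2^(-4) + 2^(-6) + 2^(-7)
= 0.25 + 0.125 + 0.0625 + 0.0625 + 0.015625 + 0.0078125
= 0.5234
Since 0.5234 ≤ 1, prefix-free code exists


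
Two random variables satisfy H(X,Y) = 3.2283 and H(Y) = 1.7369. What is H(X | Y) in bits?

Chain rule: H(X,Y) = H(X|Y) + H(Y)
H(X|Y) = H(X,Y) - H(Y) = 3.2283 - 1.7369 = 1.4914 bits


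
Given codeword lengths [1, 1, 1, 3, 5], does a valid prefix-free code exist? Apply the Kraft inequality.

Kraft inequality: Σ 2^(-l_i) ≤ 1 for prefix-free code
Calculating: 2^(-1) + 2^(-1) + 2^(-1) + 2^(-3) + 2^(-5)
= 0.5 + 0.5 + 0.5 + 0.125 + 0.03125
= 1.6562
Since 1.6562 > 1, prefix-free code does not exist


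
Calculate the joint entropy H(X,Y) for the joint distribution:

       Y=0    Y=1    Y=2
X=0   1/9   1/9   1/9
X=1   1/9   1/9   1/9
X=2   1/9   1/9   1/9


H(X,Y) = -Σ p(x,y) log₂ p(x,y)
  p(0,0)=1/9: -0.1111 × log₂(0.1111) = 0.3522
  p(0,1)=1/9: -0.1111 × log₂(0.1111) = 0.3522
  p(0,2)=1/9: -0.1111 × log₂(0.1111) = 0.3522
  p(1,0)=1/9: -0.1111 × log₂(0.1111) = 0.3522
  p(1,1)=1/9: -0.1111 × log₂(0.1111) = 0.3522
  p(1,2)=1/9: -0.1111 × log₂(0.1111) = 0.3522
  p(2,0)=1/9: -0.1111 × log₂(0.1111) = 0.3522
  p(2,1)=1/9: -0.1111 × log₂(0.1111) = 0.3522
  p(2,2)=1/9: -0.1111 × log₂(0.1111) = 0.3522
H(X,Y) = 3.1699 bits


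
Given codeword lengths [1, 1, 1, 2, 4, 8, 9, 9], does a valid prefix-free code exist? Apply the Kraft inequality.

Kraft inequality: Σ 2^(-l_i) ≤ 1 for prefix-free code
Calculating: 2^(-1) + 2^(-1) + 2^(-1) + 2^(-2) + 2^(-4) + 2^(-8) + 2^(-9) + 2^(-9)
= 0.5 + 0.5 + 0.5 + 0.25 + 0.0625 + 0.00390625 + 0.001953125 + 0.001953125
= 1.8203
Since 1.8203 > 1, prefix-free code does not exist


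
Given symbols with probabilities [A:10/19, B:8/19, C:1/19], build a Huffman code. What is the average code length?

Huffman tree construction:
Combine smallest probabilities repeatedly
Resulting codes:
  A: 1 (length 1)
  B: 01 (length 2)
  C: 00 (length 2)
Average length = Σ p(s) × length(s) = 1.4737 bits


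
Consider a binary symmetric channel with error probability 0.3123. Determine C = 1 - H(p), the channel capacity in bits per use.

For BSC with error probability p:
C = 1 - H(p) where H(p) is binary entropy
H(0.3123) = -0.3123 × log₂(0.3123) - 0.6877 × log₂(0.6877)
H(p) = 0.8958
C = 1 - 0.8958 = 0.1042 bits/use


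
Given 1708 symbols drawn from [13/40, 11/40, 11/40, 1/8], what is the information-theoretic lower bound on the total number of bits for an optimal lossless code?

Entropy H = 1.9264 bits/symbol
Minimum bits = H × n = 1.9264 × 1708
= 3290.22 bits


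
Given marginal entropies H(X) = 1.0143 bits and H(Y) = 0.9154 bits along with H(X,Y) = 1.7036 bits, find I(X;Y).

I(X;Y) = H(X) + H(Y) - H(X,Y)
I(X;Y) = 1.0143 + 0.9154 - 1.7036 = 0.2261 bits


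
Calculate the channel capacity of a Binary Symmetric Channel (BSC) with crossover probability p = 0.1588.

For BSC with error probability p:
C = 1 - H(p) where H(p) is binary entropy
H(0.1588) = -0.1588 × log₂(0.1588) - 0.8412 × log₂(0.8412)
H(p) = 0.6314
C = 1 - 0.6314 = 0.3686 bits/use


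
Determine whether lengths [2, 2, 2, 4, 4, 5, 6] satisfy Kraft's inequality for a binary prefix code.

Kraft inequality: Σ 2^(-l_i) ≤ 1 for prefix-free code
Calculating: 2^(-2) + 2^(-2) + 2^(-2) + 2^(-4) + 2^(-4) + 2^(-5) + 2^(-6)
= 0.25 + 0.25 + 0.25 + 0.0625 + 0.0625 + 0.03125 + 0.015625
= 0.9219
Since 0.9219 ≤ 1, prefix-free code exists


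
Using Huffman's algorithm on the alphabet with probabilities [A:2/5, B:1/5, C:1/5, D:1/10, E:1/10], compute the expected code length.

Huffman tree construction:
Combine smallest probabilities repeatedly
Resulting codes:
  A: 11 (length 2)
  B: 00 (length 2)
  C: 01 (length 2)
  D: 100 (length 3)
  E: 101 (length 3)
Average length = Σ p(s) × length(s) = 2.2000 bits


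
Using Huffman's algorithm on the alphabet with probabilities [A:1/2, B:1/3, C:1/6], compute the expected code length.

Huffman tree construction:
Combine smallest probabilities repeatedly
Resulting codes:
  A: 0 (length 1)
  B: 11 (length 2)
  C: 10 (length 2)
Average length = Σ p(s) × length(s) = 1.5000 bits


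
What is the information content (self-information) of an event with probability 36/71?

Information content I(x) = -log₂(p(x))
I = -log₂(36/71) = -log₂(0.5070)
I = 0.9798 bits


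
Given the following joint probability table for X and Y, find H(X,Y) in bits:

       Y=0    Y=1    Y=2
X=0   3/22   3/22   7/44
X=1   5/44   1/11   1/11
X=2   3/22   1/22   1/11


H(X,Y) = -Σ p(x,y) log₂ p(x,y)
  p(0,0)=3/22: -0.1364 × log₂(0.1364) = 0.3920
  p(0,1)=3/22: -0.1364 × log₂(0.1364) = 0.3920
  p(0,2)=7/44: -0.1591 × log₂(0.1591) = 0.4219
  p(1,0)=5/44: -0.1136 × log₂(0.1136) = 0.3565
  p(1,1)=1/11: -0.0909 × log₂(0.0909) = 0.3145
  p(1,2)=1/11: -0.0909 × log₂(0.0909) = 0.3145
  p(2,0)=3/22: -0.1364 × log₂(0.1364) = 0.3920
  p(2,1)=1/22: -0.0455 × log₂(0.0455) = 0.2027
  p(2,2)=1/11: -0.0909 × log₂(0.0909) = 0.3145
H(X,Y) = 3.1006 bits


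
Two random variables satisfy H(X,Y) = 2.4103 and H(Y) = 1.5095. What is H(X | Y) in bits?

Chain rule: H(X,Y) = H(X|Y) + H(Y)
H(X|Y) = H(X,Y) - H(Y) = 2.4103 - 1.5095 = 0.9008 bits


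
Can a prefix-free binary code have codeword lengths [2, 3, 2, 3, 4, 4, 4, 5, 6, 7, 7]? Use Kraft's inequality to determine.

Kraft inequality: Σ 2^(-l_i) ≤ 1 for prefix-free code
Calculating: 2^(-2) + 2^(-3) + 2^(-2) + 2^(-3) + 2^(-4) + 2^(-4) + 2^(-4) + 2^(-5) + 2^(-6) + 2^(-7) + 2^(-7)
= 0.25 + 0.125 + 0.25 + 0.125 + 0.0625 + 0.0625 + 0.0625 + 0.03125 + 0.015625 + 0.0078125 + 0.0078125
= 1.0000
Since 1.0000 ≤ 1, prefix-free code exists


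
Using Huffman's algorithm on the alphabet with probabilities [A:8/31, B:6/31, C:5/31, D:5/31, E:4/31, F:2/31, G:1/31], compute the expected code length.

Huffman tree construction:
Combine smallest probabilities repeatedly
Resulting codes:
  A: 10 (length 2)
  B: 00 (length 2)
  C: 110 (length 3)
  D: 111 (length 3)
  E: 011 (length 3)
  F: 0101 (length 4)
  G: 0100 (length 4)
Average length = Σ p(s) × length(s) = 2.6452 bits


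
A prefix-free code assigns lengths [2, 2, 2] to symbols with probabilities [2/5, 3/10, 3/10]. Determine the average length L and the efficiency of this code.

Average length L = Σ p_i × l_i = 2.0000 bits
Entropy H = 1.5710 bits
Efficiency η = H/L × 100% = 78.55%


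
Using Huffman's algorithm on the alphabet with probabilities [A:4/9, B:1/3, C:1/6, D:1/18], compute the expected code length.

Huffman tree construction:
Combine smallest probabilities repeatedly
Resulting codes:
  A: 0 (length 1)
  B: 11 (length 2)
  C: 101 (length 3)
  D: 100 (length 3)
Average length = Σ p(s) × length(s) = 1.7778 bits


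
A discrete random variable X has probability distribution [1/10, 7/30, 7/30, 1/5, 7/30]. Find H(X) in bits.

H(X) = -Σ p(x) log₂ p(x)
  -1/10 × log₂(1/10) = 0.3322
  -7/30 × log₂(7/30) = 0.4899
  -7/30 × log₂(7/30) = 0.4899
  -1/5 × log₂(1/5) = 0.4644
  -7/30 × log₂(7/30) = 0.4899
H(X) = 2.2663 bits


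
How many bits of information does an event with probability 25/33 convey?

Information content I(x) = -log₂(p(x))
I = -log₂(25/33) = -log₂(0.7576)
I = 0.4005 bits


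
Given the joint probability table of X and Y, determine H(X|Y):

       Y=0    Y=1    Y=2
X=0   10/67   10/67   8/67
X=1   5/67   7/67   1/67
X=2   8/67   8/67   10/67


H(X|Y) = Σ_y p(y) H(X|Y=y)
  p(Y=0) = 23/67, H(X|Y=0) = 1.5310
  p(Y=1) = 25/67, H(X|Y=1) = 1.5690
  p(Y=2) = 19/67, H(X|Y=2) = 1.2364
H(X|Y) = 0.3433×1.5310 + 0.3731×1.5690 + 0.2836×1.2364 = 1.4616 bits


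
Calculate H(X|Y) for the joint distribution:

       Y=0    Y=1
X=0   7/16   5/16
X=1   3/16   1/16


H(X|Y) = Σ_y p(y) H(X|Y=y)
  p(Y=0) = 5/8, H(X|Y=0) = 0.8813
  p(Y=1) = 3/8, H(X|Y=1) = 0.6500
H(X|Y) = 0.6250×0.8813 + 0.3750×0.6500 = 0.7946 bits


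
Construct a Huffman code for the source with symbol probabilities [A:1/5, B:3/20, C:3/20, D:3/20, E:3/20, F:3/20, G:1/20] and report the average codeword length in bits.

Huffman tree construction:
Combine smallest probabilities repeatedly
Resulting codes:
  A: 00 (length 2)
  B: 011 (length 3)
  C: 100 (length 3)
  D: 101 (length 3)
  E: 110 (length 3)
  F: 111 (length 3)
  G: 010 (length 3)
Average length = Σ p(s) × length(s) = 2.8000 bits


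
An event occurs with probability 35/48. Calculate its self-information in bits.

Information content I(x) = -log₂(p(x))
I = -log₂(35/48) = -log₂(0.7292)
I = 0.4557 bits


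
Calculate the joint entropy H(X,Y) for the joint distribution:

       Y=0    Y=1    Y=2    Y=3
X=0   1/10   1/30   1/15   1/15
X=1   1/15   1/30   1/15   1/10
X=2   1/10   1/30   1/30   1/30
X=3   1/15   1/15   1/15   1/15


H(X,Y) = -Σ p(x,y) log₂ p(x,y)
  p(0,0)=1/10: -0.1000 × log₂(0.1000) = 0.3322
  p(0,1)=1/30: -0.0333 × log₂(0.0333) = 0.1636
  p(0,2)=1/15: -0.0667 × log₂(0.0667) = 0.2605
  p(0,3)=1/15: -0.0667 × log₂(0.0667) = 0.2605
  p(1,0)=1/15: -0.0667 × log₂(0.0667) = 0.2605
  p(1,1)=1/30: -0.0333 × log₂(0.0333) = 0.1636
  p(1,2)=1/15: -0.0667 × log₂(0.0667) = 0.2605
  p(1,3)=1/10: -0.1000 × log₂(0.1000) = 0.3322
  p(2,0)=1/10: -0.1000 × log₂(0.1000) = 0.3322
  p(2,1)=1/30: -0.0333 × log₂(0.0333) = 0.1636
  p(2,2)=1/30: -0.0333 × log₂(0.0333) = 0.1636
  p(2,3)=1/30: -0.0333 × log₂(0.0333) = 0.1636
  p(3,0)=1/15: -0.0667 × log₂(0.0667) = 0.2605
  p(3,1)=1/15: -0.0667 × log₂(0.0667) = 0.2605
  p(3,2)=1/15: -0.0667 × log₂(0.0667) = 0.2605
  p(3,3)=1/15: -0.0667 × log₂(0.0667) = 0.2605
H(X,Y) = 3.8981 bits


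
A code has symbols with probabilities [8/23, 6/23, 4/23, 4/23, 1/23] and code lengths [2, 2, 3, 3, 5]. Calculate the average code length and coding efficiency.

Average length L = Σ p_i × l_i = 2.4783 bits
Entropy H = 2.1101 bits
Efficiency η = H/L × 100% = 85.14%


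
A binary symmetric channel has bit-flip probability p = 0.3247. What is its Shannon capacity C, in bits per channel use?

For BSC with error probability p:
C = 1 - H(p) where H(p) is binary entropy
H(0.3247) = -0.3247 × log₂(0.3247) - 0.6753 × log₂(0.6753)
H(p) = 0.9094
C = 1 - 0.9094 = 0.0906 bits/use


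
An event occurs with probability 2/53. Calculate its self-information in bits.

Information content I(x) = -log₂(p(x))
I = -log₂(2/53) = -log₂(0.0377)
I = 4.7279 bits


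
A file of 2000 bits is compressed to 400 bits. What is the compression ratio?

Compression ratio = Original / Compressed
= 2000 / 400 = 5.00:1


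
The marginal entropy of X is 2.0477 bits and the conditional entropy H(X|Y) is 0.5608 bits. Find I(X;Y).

I(X;Y) = H(X) - H(X|Y)
I(X;Y) = 2.0477 - 0.5608 = 1.4869 bits


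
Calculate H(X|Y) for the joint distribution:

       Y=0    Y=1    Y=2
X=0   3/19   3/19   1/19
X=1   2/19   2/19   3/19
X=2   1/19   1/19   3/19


H(X|Y) = Σ_y p(y) H(X|Y=y)
  p(Y=0) = 6/19, H(X|Y=0) = 1.4591
  p(Y=1) = 6/19, H(X|Y=1) = 1.4591
  p(Y=2) = 7/19, H(X|Y=2) = 1.4488
H(X|Y) = 0.3158×1.4591 + 0.3158×1.4591 + 0.3684×1.4488 = 1.4553 bits


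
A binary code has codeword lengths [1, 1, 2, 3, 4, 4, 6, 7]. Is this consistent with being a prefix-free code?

Kraft inequality: Σ 2^(-l_i) ≤ 1 for prefix-free code
Calculating: 2^(-1) + 2^(-1) + 2^(-2) + 2^(-3) + 2^(-4) + 2^(-4) + 2^(-6) + 2^(-7)
= 0.5 + 0.5 + 0.25 + 0.125 + 0.0625 + 0.0625 + 0.015625 + 0.0078125
= 1.5234
Since 1.5234 > 1, prefix-free code does not exist


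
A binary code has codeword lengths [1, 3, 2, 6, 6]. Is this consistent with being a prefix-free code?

Kraft inequality: Σ 2^(-l_i) ≤ 1 for prefix-free code
Calculating: 2^(-1) + 2^(-3) + 2^(-2) + 2^(-6) + 2^(-6)
= 0.5 + 0.125 + 0.25 + 0.015625 + 0.015625
= 0.9062
Since 0.9062 ≤ 1, prefix-free code exists


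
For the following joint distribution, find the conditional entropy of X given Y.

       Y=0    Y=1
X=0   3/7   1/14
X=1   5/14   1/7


H(X|Y) = Σ_y p(y) H(X|Y=y)
  p(Y=0) = 11/14, H(X|Y=0) = 0.9940
  p(Y=1) = 3/14, H(X|Y=1) = 0.9183
H(X|Y) = 0.7857×0.9940 + 0.2143×0.9183 = 0.9778 bits


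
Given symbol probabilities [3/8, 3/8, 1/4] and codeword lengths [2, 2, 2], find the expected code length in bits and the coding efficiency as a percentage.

Average length L = Σ p_i × l_i = 2.0000 bits
Entropy H = 1.5613 bits
Efficiency η = H/L × 100% = 78.06%
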